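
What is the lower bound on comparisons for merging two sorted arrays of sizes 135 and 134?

Adversary argument: with sizes 135 and 134 (differing by at most 1), interleave the two arrays so that every consecutive pair in the output comes from different inputs. Then each of the 268 adjacent output pairs must be directly compared, or the algorithm cannot determine their relative order. So 268 comparisons are necessary; standard merge achieves this.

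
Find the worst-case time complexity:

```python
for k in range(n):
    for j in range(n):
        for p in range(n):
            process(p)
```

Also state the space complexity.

Time complexity: O(n^3).
Space complexity: O(1).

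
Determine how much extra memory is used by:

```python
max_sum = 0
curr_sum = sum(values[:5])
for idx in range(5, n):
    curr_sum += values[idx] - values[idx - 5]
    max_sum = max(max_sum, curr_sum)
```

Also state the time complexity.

Space complexity: O(1).
Only a constant amount of auxiliary storage is used; nothing grows with n.
Time complexity: O(n).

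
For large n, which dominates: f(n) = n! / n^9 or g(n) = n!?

g(n) = n! grows faster: the ratio n!/(n!/n^9) = n^9 -> infinity.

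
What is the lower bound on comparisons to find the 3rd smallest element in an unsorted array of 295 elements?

Finding the 3rd smallest of 295 elements requires Omega(n) comparisons. Every element must participate in at least one comparison; otherwise it could be the 3rd smallest.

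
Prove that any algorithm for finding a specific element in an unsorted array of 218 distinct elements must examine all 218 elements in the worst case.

Adversary argument: if the algorithm examines fewer than 218 elements, the adversary places the target in an unexamined position. The algorithm cannot distinguish 'not present' from 'in unexamined position'.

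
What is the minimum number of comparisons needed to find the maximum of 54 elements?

Finding the maximum requires 53 comparisons. Each comparison eliminates exactly one candidate. With 54 candidates, we need 53 eliminations.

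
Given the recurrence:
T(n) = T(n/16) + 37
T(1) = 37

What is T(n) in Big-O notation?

Each step divides n by 16 and adds 37. After log_16(n) steps, T(n) = O(log n).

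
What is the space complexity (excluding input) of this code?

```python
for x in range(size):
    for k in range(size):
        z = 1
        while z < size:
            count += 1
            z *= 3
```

Space complexity: O(1).
Only a constant amount of auxiliary storage is used; nothing grows with n.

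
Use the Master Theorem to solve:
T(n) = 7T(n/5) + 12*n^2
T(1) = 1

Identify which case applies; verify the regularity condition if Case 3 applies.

a=7, b=5, f(n)=12*n^2.
log_5(7) = 1.209 < 2.
f(n) = Omega(n^(1.209+epsilon)) for some epsilon > 0, so Case 3 is the candidate.
Regularity: a*f(n/b) = 7*12*(n/5)^2 = (7/25)*12*n^2 <= c*f(n) with c = 7/25 < 1. Satisfied.
Case 3: T(n) = Theta(n^2).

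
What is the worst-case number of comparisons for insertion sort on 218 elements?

Insertion sort on reverse-sorted input: 1 + 2 + ... + (218-1) = 23653 comparisons.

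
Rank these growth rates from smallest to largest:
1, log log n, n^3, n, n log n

Ordered by growth rate: 1 < log log n < n < n log n < n^3.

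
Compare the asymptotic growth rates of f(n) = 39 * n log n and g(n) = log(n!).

f(n) = 39 * n log n and g(n) = log(n!) are Theta of each other: Stirling: log(n!) = n log n - n + O(log n) = Theta(n log n); the constant 39 doesn't change the Theta class.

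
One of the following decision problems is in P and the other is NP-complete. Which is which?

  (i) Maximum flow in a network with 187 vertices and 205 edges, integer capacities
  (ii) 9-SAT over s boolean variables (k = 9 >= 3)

(i) is P: Edmonds-Karp / push-relabel run in polynomial time.
(ii) is NP-complete: 3-SAT is NP-complete (Cook-Levin); k-SAT for k>=3 reduces from 3-SAT.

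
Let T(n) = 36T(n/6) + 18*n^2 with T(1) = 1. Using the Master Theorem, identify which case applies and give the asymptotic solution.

a=36, b=6, f(n)=18*n^2.
log_6(36) = 2, so n^(log_b(a)) = n^2.
f(n) = Theta(n^2), so Case 2 applies.
T(n) = Theta(n^2 log n).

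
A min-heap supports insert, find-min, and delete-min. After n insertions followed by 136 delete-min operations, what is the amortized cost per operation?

Insert takes O(log n) worst case. Delete-min takes O(log n). Over a sequence of n inserts and 136 delete-mins, total cost is O((n + 136) log n). Amortized per operation: O(log n).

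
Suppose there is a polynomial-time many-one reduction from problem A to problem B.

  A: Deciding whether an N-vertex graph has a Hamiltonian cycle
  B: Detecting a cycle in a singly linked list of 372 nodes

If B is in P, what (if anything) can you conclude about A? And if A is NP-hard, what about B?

A poly-time reduction A <=_p B means any A-instance can be transformed to a B-instance in poly time.
If B is in P: compose the reduction with B's poly-time algorithm to solve A in poly time, so A is in P.
If A is NP-hard: every NP problem reduces to A, which reduces to B; composing reductions, every NP problem reduces to B, so B is NP-hard.
(Here in fact A is NP-complete and B is in P, so no such reduction is known -- its existence would imply P = NP; the analysis concerns only what the assumed reduction would or would not let you conclude.)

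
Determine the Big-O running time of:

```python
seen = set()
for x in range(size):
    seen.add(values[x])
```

Time complexity: O(n).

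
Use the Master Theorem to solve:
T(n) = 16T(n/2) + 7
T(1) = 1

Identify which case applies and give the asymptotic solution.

a=16, b=2, f(n)=7.
log_2(16) = 4 > 0.
Since f(n) = O(n^0) is polynomially smaller than n^4, Case 1 applies.
T(n) = Theta(n^4).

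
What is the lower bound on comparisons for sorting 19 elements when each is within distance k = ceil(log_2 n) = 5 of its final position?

Partition the 19 positions into floor(n/k) blocks of k = 5 consecutive positions; any permutation within a block keeps every element within k of its final position, so there are at least (k!)^(n/k) distinguishable inputs. Lower bound: log_2((k!)^(n/k)) = (n/k) * log_2(k!) = Theta(n log k); with k = ceil(log_2 n), this is Omega(n log log n).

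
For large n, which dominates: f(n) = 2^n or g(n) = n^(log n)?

f(n) = 2^n grows faster: take logs: log(n^(log n)) = (log n)^2, log(2^n) = n log 2; n dominates (log n)^2.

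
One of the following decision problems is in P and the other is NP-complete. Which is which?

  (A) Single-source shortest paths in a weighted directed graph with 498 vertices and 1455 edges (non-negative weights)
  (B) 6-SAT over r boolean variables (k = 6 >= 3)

(A) is P: Dijkstra's algorithm runs in O((V+E) log V).
(B) is NP-complete: 3-SAT is NP-complete (Cook-Levin); k-SAT for k>=3 reduces from 3-SAT.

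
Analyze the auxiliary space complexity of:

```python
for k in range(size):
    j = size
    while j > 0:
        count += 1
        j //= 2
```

Space complexity: O(1).
Only a constant amount of auxiliary storage is used; nothing grows with n.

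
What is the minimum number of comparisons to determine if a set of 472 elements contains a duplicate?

Determining if 472 elements are all distinct requires Omega(n log n) comparisons in the comparison model. This follows from the element distinctness lower bound.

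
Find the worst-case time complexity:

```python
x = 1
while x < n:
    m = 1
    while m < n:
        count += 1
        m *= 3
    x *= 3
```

Time complexity: O(log^2 n).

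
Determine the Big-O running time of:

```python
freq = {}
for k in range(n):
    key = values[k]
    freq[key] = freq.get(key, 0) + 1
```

Time complexity: O(n).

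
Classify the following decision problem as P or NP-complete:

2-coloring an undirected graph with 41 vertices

This problem is in P: 2-coloring is bipartiteness testing via BFS, O(V+E).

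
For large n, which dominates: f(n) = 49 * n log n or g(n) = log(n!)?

f(n) = 49 * n log n and g(n) = log(n!) are Theta of each other: Stirling: log(n!) = n log n - n + O(log n) = Theta(n log n); the constant 49 doesn't change the Theta class.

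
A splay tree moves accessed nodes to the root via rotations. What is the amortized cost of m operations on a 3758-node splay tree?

Using a potential function Phi = sum of log(size of subtree) for each node, each splay operation has amortized cost O(log n) where n = 3758. Bad individual operations (O(n)) are offset by decreased potential.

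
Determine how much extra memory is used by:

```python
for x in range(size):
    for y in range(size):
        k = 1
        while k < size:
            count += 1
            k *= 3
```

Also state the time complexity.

Space complexity: O(1).
Only a constant amount of auxiliary storage is used; nothing grows with n.
Time complexity: O(n^2 log n).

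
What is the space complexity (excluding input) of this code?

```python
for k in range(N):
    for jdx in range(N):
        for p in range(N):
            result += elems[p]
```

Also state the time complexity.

Space complexity: O(1).
Only a constant amount of auxiliary storage is used; nothing grows with n.
Time complexity: O(n^3).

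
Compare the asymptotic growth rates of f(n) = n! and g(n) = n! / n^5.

f(n) = n! grows faster: the ratio n!/(n!/n^5) = n^5 -> infinity.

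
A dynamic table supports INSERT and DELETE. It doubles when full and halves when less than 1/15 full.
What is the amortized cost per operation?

Using potential function Phi = |2*num_items - table_size| when load > 1/2, and Phi = table_size/2 - num_items otherwise. The gap of 1/15 vs 1/2 for shrinking prevents thrashing. Both insert and delete have O(1) amortized cost.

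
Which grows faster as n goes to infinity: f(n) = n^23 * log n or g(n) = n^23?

f(n) = n^23 * log n grows faster: extra log n factor -> infinity.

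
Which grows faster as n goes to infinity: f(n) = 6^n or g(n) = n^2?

f(n) = 6^n grows faster: any exponential with base > 1 dominates every polynomial.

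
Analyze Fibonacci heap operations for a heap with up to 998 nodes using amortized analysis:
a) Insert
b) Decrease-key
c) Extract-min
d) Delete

Fibonacci heaps use lazy consolidation. Potential function Phi = t + 2m (t = number of trees, m = marked nodes).
- Insert: O(1) actual, Delta Phi = +1 (one new tree) => O(1) amortized.
- Decrease-key: with c cascading cuts, actual cost is O(c); Delta Phi <= c - 2(c-1) + 2 = 4 - c (c new trees; >= c-1 marks cleared; <= 1 new mark). Amortized O(c) + (4 - c) = O(1).
- Extract-min: O(D(n) + t) actual; consolidation drops t to <= D(n)+1, so Delta Phi pays for the t term. D(n) = O(log n) for n = 998 => O(log n) amortized.
- Delete: decrease-key to -inf then extract-min = O(log n).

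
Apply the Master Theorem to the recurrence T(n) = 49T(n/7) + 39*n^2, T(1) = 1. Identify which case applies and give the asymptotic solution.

a=49, b=7, f(n)=39*n^2.
log_7(49) = 2, so n^(log_b(a)) = n^2.
f(n) = Theta(n^2), so Case 2 applies.
T(n) = Theta(n^2 log n).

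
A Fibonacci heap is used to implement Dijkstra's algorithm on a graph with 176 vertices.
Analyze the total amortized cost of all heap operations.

Dijkstra performs 176 insert, 176 extract-min, and at most E decrease-key operations. With Fibonacci heap: insert O(1) amortized, extract-min O(log n) amortized, decrease-key O(1) amortized. Total with n = 176: O(n * 1 + n * log n + E * 1) = O(n log n + E).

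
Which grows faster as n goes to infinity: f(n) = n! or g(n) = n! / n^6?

f(n) = n! grows faster: the ratio n!/(n!/n^6) = n^6 -> infinity.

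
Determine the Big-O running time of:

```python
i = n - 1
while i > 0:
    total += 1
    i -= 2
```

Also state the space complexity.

Time complexity: O(n).
Space complexity: O(1).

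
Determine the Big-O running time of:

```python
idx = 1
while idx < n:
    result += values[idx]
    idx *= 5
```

Time complexity: O(log n).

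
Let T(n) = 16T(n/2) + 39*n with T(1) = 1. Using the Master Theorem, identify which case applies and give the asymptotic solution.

a=16, b=2, f(n)=39*n.
log_2(16) = 4 > 1.
Since f(n) = O(n^1) is polynomially smaller than n^4, Case 1 applies.
T(n) = Theta(n^4).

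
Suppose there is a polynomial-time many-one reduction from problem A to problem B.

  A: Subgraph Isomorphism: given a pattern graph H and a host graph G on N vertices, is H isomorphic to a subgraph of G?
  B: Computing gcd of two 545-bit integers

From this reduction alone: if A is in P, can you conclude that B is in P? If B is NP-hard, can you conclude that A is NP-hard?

A poly-time reduction A <=_p B transfers tractability DOWN (B easy => A easy) and hardness UP (A hard => B hard), not the reverse.
From A in P, the reduction alone does NOT give B in P: any problem in P trivially reduces to SAT, yet SAT is not known to be in P.
From B NP-hard, the reduction alone does NOT give A NP-hard: again, easy problems reduce to hard ones.
(Here in fact A is NP-complete and B is in P, so no such reduction is known -- its existence would imply P = NP; the analysis concerns only what the assumed reduction would or would not let you conclude.)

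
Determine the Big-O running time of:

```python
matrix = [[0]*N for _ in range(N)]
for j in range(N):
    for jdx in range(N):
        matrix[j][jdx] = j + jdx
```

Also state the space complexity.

Time complexity: O(n^2).
Space complexity: O(n^2).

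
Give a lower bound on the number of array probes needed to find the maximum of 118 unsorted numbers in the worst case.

Adversary: any unprobed cell could hold a value larger than everything seen so far. If fewer than 118 cells are probed, the adversary places the max in an unprobed cell. So all 118 cells must be examined; together with 118-1 comparisons this is tight.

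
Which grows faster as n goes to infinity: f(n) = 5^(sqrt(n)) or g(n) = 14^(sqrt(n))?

g(n) = 14^(sqrt(n)) grows faster: ratio is (14/5)^(sqrt(n)) -> infinity since 14/5 > 1.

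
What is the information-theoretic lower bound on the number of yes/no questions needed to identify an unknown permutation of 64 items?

There are 64! = 126886932185884164103433389335161480802865516174545192198801894375214704230400000000000000 permutations. Each yes/no question gives at most 1 bit, so at least ceil(log_2(126886932185884164103433389335161480802865516174545192198801894375214704230400000000000000)) = 296 questions are needed.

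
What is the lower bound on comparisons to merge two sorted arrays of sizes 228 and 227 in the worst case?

Adversary: with |228 - 227| <= 1 the inputs can be fully interleaved so that every adjacent pair in the merged output comes from different arrays. Then each of the 454 adjacent pairs must be directly compared, or the algorithm cannot determine their relative order. Standard merge meets this bound.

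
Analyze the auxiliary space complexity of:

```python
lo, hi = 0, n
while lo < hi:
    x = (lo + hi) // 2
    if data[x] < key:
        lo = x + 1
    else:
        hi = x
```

Space complexity: O(1).
Only a constant amount of auxiliary storage is used; nothing grows with n.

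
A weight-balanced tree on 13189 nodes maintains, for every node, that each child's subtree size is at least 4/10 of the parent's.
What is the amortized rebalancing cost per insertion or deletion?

With balance ratio 4/10, tree height is O(log_{10/4}(13189)) = O(log n). A rebalance at a node of size s costs O(s) but requires Omega(s) updates in that subtree to retrigger. Summed over the O(log n) ancestors of the touched leaf, amortized rebalancing is O(log n).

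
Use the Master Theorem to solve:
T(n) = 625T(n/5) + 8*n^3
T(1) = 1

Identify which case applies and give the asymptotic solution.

a=625, b=5, f(n)=8*n^3.
log_5(625) = 4 > 3.
Since f(n) = O(n^3) is polynomially smaller than n^4, Case 1 applies.
T(n) = Theta(n^4).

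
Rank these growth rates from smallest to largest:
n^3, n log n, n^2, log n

Ordered by growth rate: log n < n log n < n^2 < n^3.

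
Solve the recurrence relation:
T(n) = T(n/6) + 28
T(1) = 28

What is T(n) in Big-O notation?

Each step divides n by 6 and adds 28. After log_6(n) steps, T(n) = O(log n).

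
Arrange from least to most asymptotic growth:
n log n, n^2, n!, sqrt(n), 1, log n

Ordered by growth rate: 1 < log n < sqrt(n) < n log n < n^2 < n!.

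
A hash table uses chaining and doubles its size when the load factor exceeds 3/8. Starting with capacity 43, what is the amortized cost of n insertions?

Rehashing occurs when load exceeds 3/8. Total rehash cost is geometric series summing to O(n). Each insertion itself is O(1). Amortized: O(1).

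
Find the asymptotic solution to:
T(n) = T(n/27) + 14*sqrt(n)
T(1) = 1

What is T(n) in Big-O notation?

Each level contributes sqrt(n/27^k). Geometric series with ratio 1/sqrt(27) < 1 sums to O(sqrt(n)).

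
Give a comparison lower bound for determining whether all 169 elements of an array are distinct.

In the algebraic decision-tree model, the YES region for element distinctness on 169 elements has 169! connected components (one per ordering). Ben-Or's theorem then gives a lower bound of Omega(log(n!)) = Omega(n log n).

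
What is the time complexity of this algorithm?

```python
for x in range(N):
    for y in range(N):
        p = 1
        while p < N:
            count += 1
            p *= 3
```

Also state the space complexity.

Time complexity: O(n^2 log n).
Space complexity: O(1).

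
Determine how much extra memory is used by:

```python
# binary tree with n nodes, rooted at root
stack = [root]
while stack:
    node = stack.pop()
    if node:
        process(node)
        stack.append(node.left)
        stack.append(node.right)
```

Space complexity: O(n).
Auxiliary storage grows linearly with the input size n in the worst case.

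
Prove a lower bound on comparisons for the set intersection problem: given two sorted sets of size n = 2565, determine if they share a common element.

For two sorted arrays of size n = 2565, any correct algorithm must examine Omega(n) elements. If fewer are examined, an adversary places a common element in an unexamined gap. A merge-based scan achieves O(n), so the bound is tight.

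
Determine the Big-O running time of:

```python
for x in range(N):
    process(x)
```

Time complexity: O(n).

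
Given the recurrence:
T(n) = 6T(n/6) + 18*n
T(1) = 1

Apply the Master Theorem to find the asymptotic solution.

a=6, b=6, f(n)=18*n. log_6(6) = 1. Case 2: T(n) = O(n log n).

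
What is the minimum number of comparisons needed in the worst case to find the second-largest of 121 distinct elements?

Lower bound: finding the max needs 121-1 comparisons. By the adversary weight-doubling argument, the max must personally win >= ceil(log_2(121)) = 7 comparisons; the 2nd-largest is among those 7 losers, needing 7-1 more comparisons. Total >= 121-1 + 7-1 = 126. A balanced knockout tournament achieves this.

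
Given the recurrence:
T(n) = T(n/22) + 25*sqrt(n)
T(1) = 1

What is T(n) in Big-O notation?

Each level contributes sqrt(n/22^k). Geometric series with ratio 1/sqrt(22) < 1 sums to O(sqrt(n)).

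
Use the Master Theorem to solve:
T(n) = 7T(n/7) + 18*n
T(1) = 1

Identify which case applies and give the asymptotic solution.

a=7, b=7, f(n)=18*n.
log_7(7) = 1, so n^(log_b(a)) = n.
f(n) = Theta(n), so Case 2 applies.
T(n) = Theta(n log n).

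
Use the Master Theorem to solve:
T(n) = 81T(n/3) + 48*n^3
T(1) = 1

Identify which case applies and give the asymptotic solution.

a=81, b=3, f(n)=48*n^3.
log_3(81) = 4 > 3.
Since f(n) = O(n^3) is polynomially smaller than n^4, Case 1 applies.
T(n) = Theta(n^4).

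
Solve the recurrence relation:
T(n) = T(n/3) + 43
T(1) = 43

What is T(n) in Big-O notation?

Each step divides n by 3 and adds 43. After log_3(n) steps, T(n) = O(log n).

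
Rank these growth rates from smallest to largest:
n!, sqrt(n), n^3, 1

Ordered by growth rate: 1 < sqrt(n) < n^3 < n!.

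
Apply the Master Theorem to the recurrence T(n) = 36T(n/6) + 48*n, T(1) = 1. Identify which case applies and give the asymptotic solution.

a=36, b=6, f(n)=48*n.
log_6(36) = 2 > 1.
Since f(n) = O(n^1) is polynomially smaller than n^2, Case 1 applies.
T(n) = Theta(n^2).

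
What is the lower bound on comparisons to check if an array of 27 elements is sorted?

To verify 27 elements are sorted, we must compare each consecutive pair. Skipping any pair allows an adversary to swap them. Therefore 26 comparisons are necessary and sufficient.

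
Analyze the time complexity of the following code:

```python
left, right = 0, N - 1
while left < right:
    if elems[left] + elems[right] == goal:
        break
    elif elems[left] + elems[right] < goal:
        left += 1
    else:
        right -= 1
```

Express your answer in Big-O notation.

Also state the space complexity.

Time complexity: O(n).
Space complexity: O(1).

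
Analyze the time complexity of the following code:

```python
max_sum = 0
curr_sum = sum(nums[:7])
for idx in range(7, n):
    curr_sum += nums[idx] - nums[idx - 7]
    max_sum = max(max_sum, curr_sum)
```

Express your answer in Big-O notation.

Time complexity: O(n).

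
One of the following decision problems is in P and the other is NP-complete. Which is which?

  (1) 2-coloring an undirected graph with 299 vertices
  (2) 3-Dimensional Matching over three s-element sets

(1) is P: 2-coloring is bipartiteness testing via BFS, O(V+E).
(2) is NP-complete: one of Karp's 21 NP-complete problems.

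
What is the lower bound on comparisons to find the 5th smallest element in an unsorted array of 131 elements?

Finding the 5th smallest of 131 elements requires Omega(n) comparisons. Every element must participate in at least one comparison; otherwise it could be the 5th smallest.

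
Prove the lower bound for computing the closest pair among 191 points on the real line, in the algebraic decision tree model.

Reduction from element distinctness: given 191 reals, the closest-pair distance is 0 iff two are equal. Element distinctness has an Omega(n log n) lower bound in the algebraic decision tree model (Ben-Or). Therefore closest pair on a line also requires Omega(n log n). Sorting then a linear scan achieves this.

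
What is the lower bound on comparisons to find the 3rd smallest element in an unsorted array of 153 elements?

Finding the 3rd smallest of 153 elements requires Omega(n) comparisons. Every element must participate in at least one comparison; otherwise it could be the 3rd smallest.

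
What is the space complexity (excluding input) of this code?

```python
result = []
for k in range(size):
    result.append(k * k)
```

Space complexity: O(n).
Auxiliary storage grows linearly with the input size n in the worst case.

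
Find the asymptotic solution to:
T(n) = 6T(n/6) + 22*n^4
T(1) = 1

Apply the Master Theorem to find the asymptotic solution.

a=6, b=6, f(n)=22*n^4. log_6(6) = 1 < 4. Case 3: T(n) = O(n^4).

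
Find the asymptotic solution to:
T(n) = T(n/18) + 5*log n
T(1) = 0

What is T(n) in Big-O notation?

Each of the log_18(n) levels adds O(log n). T(n) = O(log^2 n).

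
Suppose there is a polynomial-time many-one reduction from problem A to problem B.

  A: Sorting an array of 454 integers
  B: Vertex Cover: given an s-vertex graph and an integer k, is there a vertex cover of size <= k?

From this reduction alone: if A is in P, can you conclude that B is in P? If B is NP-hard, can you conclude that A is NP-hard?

A poly-time reduction A <=_p B transfers tractability DOWN (B easy => A easy) and hardness UP (A hard => B hard), not the reverse.
From A in P, the reduction alone does NOT give B in P: any problem in P trivially reduces to SAT, yet SAT is not known to be in P.
From B NP-hard, the reduction alone does NOT give A NP-hard: again, easy problems reduce to hard ones.
(Here in fact A is P and B is NP-complete.)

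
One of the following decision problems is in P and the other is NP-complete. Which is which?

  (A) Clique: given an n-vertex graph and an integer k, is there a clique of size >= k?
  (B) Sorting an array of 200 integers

(A) is NP-complete: complement of Independent Set / Vertex Cover (with k part of the input).
(B) is P: merge sort runs in O(n log n).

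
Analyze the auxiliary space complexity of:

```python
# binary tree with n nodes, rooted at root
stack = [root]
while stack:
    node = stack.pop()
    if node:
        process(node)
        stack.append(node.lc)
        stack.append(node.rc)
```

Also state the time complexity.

Space complexity: O(n).
Auxiliary storage grows linearly with the input size n in the worst case.
Time complexity: O(n).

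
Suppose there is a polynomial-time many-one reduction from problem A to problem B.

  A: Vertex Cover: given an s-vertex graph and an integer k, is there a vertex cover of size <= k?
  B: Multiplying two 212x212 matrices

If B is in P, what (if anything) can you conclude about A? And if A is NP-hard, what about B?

A poly-time reduction A <=_p B means any A-instance can be transformed to a B-instance in poly time.
If B is in P: compose the reduction with B's poly-time algorithm to solve A in poly time, so A is in P.
If A is NP-hard: every NP problem reduces to A, which reduces to B; composing reductions, every NP problem reduces to B, so B is NP-hard.
(Here in fact A is NP-complete and B is in P, so no such reduction is known -- its existence would imply P = NP; the analysis concerns only what the assumed reduction would or would not let you conclude.)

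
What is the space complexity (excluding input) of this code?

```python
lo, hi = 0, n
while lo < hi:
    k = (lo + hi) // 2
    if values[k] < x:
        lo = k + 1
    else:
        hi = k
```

Space complexity: O(1).
Only a constant amount of auxiliary storage is used; nothing grows with n.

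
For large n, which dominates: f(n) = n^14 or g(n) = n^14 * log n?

g(n) = n^14 * log n grows faster: extra log n factor -> infinity.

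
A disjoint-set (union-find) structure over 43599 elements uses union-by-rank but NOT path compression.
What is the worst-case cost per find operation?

Union-by-rank alone keeps every tree's height <= log_2(43599) ~= 15.4. Each find traverses from a node to its root, costing O(height) = O(log n). Without path compression this bound is tight.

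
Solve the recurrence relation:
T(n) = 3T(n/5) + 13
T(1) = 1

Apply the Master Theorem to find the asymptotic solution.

a=3, b=5, f(n)=13. log_5(3) = 0.6826. Case 1 of Master Theorem: T(n) = O(n^0.6826).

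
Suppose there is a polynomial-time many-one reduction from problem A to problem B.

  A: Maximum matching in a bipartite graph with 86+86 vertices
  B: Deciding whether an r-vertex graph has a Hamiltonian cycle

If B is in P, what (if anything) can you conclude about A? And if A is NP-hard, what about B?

A poly-time reduction A <=_p B means any A-instance can be transformed to a B-instance in poly time.
If B is in P: compose the reduction with B's poly-time algorithm to solve A in poly time, so A is in P.
If A is NP-hard: every NP problem reduces to A, which reduces to B; composing reductions, every NP problem reduces to B, so B is NP-hard.
(Here in fact A is P and B is NP-complete.)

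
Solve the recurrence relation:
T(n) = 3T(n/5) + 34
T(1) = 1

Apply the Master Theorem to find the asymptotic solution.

a=3, b=5, f(n)=34. log_5(3) = 0.6826. Case 1 of Master Theorem: T(n) = O(n^0.6826).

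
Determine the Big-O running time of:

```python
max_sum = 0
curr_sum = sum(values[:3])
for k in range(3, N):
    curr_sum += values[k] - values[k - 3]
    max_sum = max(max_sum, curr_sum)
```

Time complexity: O(n).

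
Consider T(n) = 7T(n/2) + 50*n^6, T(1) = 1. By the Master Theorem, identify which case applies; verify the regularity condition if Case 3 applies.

a=7, b=2, f(n)=50*n^6.
log_2(7) = 2.807 < 6.
f(n) = Omega(n^(2.807+epsilon)) for some epsilon > 0, so Case 3 is the candidate.
Regularity: a*f(n/b) = 7*50*(n/2)^6 = (7/64)*50*n^6 <= c*f(n) with c = 7/64 < 1. Satisfied.
Case 3: T(n) = Theta(n^6).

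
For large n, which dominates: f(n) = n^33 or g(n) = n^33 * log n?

g(n) = n^33 * log n grows faster: extra log n factor -> infinity.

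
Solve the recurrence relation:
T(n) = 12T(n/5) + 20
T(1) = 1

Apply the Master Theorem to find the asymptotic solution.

a=12, b=5, f(n)=20. log_5(12) = 1.544. Case 1 of Master Theorem: T(n) = O(n^1.544).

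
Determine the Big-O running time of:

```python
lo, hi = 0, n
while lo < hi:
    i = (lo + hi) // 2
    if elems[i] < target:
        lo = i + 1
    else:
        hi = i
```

Time complexity: O(log n).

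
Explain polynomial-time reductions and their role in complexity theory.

A poly-time reduction from A to B transforms any instance of A into an instance of B in polynomial time. If A reduces to B and B is in P, then A is in P. If A is NP-hard and A reduces to B, then B is NP-hard. Reductions transfer hardness upward and tractability downward.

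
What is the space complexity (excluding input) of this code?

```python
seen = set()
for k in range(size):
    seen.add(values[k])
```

Space complexity: O(n).
Auxiliary storage grows linearly with the input size n in the worst case.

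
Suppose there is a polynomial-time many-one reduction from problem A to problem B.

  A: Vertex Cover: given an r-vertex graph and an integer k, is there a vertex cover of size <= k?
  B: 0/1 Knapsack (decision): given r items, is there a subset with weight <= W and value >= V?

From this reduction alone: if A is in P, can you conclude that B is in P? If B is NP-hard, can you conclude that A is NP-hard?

A poly-time reduction A <=_p B transfers tractability DOWN (B easy => A easy) and hardness UP (A hard => B hard), not the reverse.
From A in P, the reduction alone does NOT give B in P: any problem in P trivially reduces to SAT, yet SAT is not known to be in P.
From B NP-hard, the reduction alone does NOT give A NP-hard: again, easy problems reduce to hard ones.
(Here in fact A is NP-complete and B is NP-complete.)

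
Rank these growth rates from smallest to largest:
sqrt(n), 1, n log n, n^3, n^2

Ordered by growth rate: 1 < sqrt(n) < n log n < n^2 < n^3.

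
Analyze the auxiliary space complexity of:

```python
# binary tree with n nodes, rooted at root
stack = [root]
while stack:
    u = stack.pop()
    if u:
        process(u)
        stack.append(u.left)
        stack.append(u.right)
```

Space complexity: O(n).
Auxiliary storage grows linearly with the input size n in the worst case.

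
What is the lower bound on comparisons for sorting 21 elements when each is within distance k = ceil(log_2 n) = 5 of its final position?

Partition the 21 positions into floor(n/k) blocks of k = 5 consecutive positions; any permutation within a block keeps every element within k of its final position, so there are at least (k!)^(n/k) distinguishable inputs. Lower bound: log_2((k!)^(n/k)) = (n/k) * log_2(k!) = Theta(n log k); with k = ceil(log_2 n), this is Omega(n log log n).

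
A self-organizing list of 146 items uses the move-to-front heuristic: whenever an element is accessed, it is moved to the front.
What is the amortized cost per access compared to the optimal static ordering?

With potential Phi = number of inversions between the MTF list and the optimal static list (at most C(146,2)), each access has amortized cost at most 2 * (cost under optimal static ordering). This is the move-to-front 2-competitiveness result.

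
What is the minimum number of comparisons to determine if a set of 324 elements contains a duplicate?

Determining if 324 elements are all distinct requires Omega(n log n) comparisons in the comparison model. This follows from the element distinctness lower bound.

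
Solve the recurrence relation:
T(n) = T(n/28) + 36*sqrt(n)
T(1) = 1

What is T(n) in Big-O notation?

Each level contributes sqrt(n/28^k). Geometric series with ratio 1/sqrt(28) < 1 sums to O(sqrt(n)).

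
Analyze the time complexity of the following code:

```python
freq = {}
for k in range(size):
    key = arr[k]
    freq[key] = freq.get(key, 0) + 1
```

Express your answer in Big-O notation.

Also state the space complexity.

Time complexity: O(n).
Space complexity: O(n).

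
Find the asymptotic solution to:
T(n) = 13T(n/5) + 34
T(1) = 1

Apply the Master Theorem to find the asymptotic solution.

a=13, b=5, f(n)=34. log_5(13) = 1.594. Case 1 of Master Theorem: T(n) = O(n^1.594).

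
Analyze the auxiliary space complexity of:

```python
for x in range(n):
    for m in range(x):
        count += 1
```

Space complexity: O(1).
Only a constant amount of auxiliary storage is used; nothing grows with n.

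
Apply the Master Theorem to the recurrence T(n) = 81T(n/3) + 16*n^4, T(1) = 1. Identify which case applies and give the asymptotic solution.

a=81, b=3, f(n)=16*n^4.
log_3(81) = 4, so n^(log_b(a)) = n^4.
f(n) = Theta(n^4), so Case 2 applies.
T(n) = Theta(n^4 log n).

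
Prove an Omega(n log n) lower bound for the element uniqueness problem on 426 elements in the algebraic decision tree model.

In the algebraic decision tree model, element uniqueness on 426 elements is equivalent to determining which cell of an arrangement of C(426,2) = 90525 hyperplanes x_i = x_j contains the input point. Ben-Or's theorem shows this requires Omega(n log n).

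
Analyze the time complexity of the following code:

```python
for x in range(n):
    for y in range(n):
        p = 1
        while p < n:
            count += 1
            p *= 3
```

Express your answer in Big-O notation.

Time complexity: O(n^2 log n).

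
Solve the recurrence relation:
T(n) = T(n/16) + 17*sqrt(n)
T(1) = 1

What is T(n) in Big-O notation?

Each level contributes sqrt(n/16^k). Geometric series with ratio 1/sqrt(16) < 1 sums to O(sqrt(n)).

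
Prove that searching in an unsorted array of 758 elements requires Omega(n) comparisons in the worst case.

An adversary can always place the target in the last position checked. Until all 758 positions are examined, the target might be in any unchecked position. Therefore 758 comparisons are necessary.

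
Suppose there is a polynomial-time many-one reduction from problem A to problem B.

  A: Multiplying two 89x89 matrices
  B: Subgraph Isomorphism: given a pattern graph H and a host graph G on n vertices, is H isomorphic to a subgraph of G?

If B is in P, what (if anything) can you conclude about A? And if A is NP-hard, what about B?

A poly-time reduction A <=_p B means any A-instance can be transformed to a B-instance in poly time.
If B is in P: compose the reduction with B's poly-time algorithm to solve A in poly time, so A is in P.
If A is NP-hard: every NP problem reduces to A, which reduces to B; composing reductions, every NP problem reduces to B, so B is NP-hard.
(Here in fact A is P and B is NP-complete.)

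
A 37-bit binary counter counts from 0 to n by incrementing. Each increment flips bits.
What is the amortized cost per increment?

Bit i flips every 2^i increments. Total flips over n increments: sum_{i=0}^{37} n/2^i < 2n. Amortized cost: 2n/n = O(1).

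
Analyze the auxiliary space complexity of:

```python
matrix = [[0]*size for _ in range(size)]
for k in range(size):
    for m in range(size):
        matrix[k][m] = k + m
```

Space complexity: O(n^2).
A 2D structure of size n x n is allocated.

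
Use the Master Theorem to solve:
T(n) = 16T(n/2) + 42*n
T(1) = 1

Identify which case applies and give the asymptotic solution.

a=16, b=2, f(n)=42*n.
log_2(16) = 4 > 1.
Since f(n) = O(n^1) is polynomially smaller than n^4, Case 1 applies.
T(n) = Theta(n^4).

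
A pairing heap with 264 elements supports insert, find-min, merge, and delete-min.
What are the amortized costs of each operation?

Pairing heaps are self-adjusting heap-ordered trees. Insert and merge link two roots: O(1). Find-min reads the root: O(1). Delete-min removes the root, then pairs children in two passes; amortized cost is O(log 264) = O(log n).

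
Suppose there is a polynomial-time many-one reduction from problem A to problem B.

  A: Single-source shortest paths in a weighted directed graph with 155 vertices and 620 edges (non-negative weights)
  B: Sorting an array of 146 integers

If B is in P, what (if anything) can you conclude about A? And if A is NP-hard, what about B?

A poly-time reduction A <=_p B means any A-instance can be transformed to a B-instance in poly time.
If B is in P: compose the reduction with B's poly-time algorithm to solve A in poly time, so A is in P.
If A is NP-hard: every NP problem reduces to A, which reduces to B; composing reductions, every NP problem reduces to B, so B is NP-hard.
(Here in fact A is P and B is P.)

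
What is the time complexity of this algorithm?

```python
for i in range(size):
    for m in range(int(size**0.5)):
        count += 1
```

Time complexity: O(n * sqrt(n)).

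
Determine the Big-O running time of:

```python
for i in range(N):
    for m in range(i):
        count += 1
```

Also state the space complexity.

Time complexity: O(n^2).
Space complexity: O(1).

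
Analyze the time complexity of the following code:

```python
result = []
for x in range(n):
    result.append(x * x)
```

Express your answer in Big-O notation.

Time complexity: O(n).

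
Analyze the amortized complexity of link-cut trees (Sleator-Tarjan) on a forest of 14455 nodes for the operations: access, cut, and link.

Link-cut trees represent the forest using splay trees over preferred paths. With potential Phi = sum over nodes of log(size of virtual subtree), each access on 14455 nodes is O(log 14455) = O(log n) amortized by the splay-tree access lemma. Cut and link are O(1) plus one access.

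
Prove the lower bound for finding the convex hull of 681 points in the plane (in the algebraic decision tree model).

Reduction from sorting: given 681 numbers x_1,...,x_{681}, map x_i to the point (x_i, x_i^2) on the parabola y = x^2. All points are on the convex hull, and walking the hull gives them in sorted x-order. Since sorting requires Omega(n log n), so does planar convex hull.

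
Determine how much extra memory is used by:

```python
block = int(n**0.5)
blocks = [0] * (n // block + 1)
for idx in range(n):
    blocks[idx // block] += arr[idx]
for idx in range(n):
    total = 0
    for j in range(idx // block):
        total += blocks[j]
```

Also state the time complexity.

Space complexity: O(sqrt(n)).
Storage scales with sqrt(n).
Time complexity: O(n * sqrt(n)).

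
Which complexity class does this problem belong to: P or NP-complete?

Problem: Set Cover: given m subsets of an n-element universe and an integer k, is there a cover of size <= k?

This problem is NP-complete: one of Karp's 21 NP-complete problems (with k part of the input).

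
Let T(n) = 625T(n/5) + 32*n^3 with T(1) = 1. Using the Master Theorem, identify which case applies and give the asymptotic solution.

a=625, b=5, f(n)=32*n^3.
log_5(625) = 4 > 3.
Since f(n) = O(n^3) is polynomially smaller than n^4, Case 1 applies.
T(n) = Theta(n^4).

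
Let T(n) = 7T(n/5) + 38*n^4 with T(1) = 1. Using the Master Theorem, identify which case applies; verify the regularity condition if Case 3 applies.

a=7, b=5, f(n)=38*n^4.
log_5(7) = 1.209 < 4.
f(n) = Omega(n^(1.209+epsilon)) for some epsilon > 0, so Case 3 is the candidate.
Regularity: a*f(n/b) = 7*38*(n/5)^4 = (7/625)*38*n^4 <= c*f(n) with c = 7/625 < 1. Satisfied.
Case 3: T(n) = Theta(n^4).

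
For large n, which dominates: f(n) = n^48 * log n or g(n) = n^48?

f(n) = n^48 * log n grows faster: extra log n factor -> infinity.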